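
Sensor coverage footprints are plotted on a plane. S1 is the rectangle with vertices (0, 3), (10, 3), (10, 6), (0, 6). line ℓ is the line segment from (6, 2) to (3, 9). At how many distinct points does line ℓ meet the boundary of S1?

2

The segment meets the boundary at (4.286,6), (5.571,3).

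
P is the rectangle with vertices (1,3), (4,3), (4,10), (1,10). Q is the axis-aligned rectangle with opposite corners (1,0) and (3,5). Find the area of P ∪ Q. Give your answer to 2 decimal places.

27.00

By inclusion–exclusion:
Individual areas: |P| = 21, |Q| = 10.
|P∩Q|: x∈[1,3], y∈[3,5] → 2·2 = 4.
|P ∪ Q| = 31 − 4 = 27.00.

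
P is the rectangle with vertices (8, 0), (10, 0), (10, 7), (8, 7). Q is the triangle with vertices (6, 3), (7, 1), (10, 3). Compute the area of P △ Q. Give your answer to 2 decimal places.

|P| = 14, |Q| = 4, |P∩Q| = 1.3333.
|P △ Q| = |P| + |Q| − 2·|P∩Q| = 14 + 4 − 2.6667 = 15.33.

15.33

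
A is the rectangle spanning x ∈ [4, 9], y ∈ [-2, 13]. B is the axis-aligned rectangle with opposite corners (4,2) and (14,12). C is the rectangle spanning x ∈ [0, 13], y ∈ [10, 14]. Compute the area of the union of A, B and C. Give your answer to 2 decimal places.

By inclusion–exclusion:
Individual areas: |A| = 75, |B| = 100, |C| = 52.
|A∩B|: x∈[4,9], y∈[2,12] → 5·10 = 50.
|A∩C|: x∈[4,9], y∈[10,13] → 5·3 = 15.
|B∩C|: x∈[4,13], y∈[10,12] → 9·2 = 18.
|A∩B∩C| = 10.
|A ∪ B ∪ C| = 227 − 83 + 10 = 154.00.

154.00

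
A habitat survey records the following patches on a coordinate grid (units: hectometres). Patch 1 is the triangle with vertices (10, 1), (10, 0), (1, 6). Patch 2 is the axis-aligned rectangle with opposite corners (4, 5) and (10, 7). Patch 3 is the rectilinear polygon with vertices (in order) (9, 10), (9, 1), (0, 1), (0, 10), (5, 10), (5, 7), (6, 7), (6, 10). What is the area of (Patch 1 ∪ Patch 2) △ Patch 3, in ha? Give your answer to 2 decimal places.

67.56

|Patch 1 ∪ Patch 2| = 16.5.
|(Patch 1 ∪ Patch 2) ∩ Patch 3| = 13.4722.
|(Patch 1 ∪ Patch 2) △ Patch 3| = 16.5 + 78 − 26.9444 = 67.56.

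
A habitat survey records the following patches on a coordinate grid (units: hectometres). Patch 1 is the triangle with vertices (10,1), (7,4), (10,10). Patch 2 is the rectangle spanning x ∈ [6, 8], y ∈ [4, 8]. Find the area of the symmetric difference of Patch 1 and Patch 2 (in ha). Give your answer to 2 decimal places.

|Patch 1| = 13.5, |Patch 2| = 8, |Patch 1∩Patch 2| = 1.
|Patch 1 △ Patch 2| = |Patch 1| + |Patch 2| − 2·|Patch 1∩Patch 2| = 13.5 + 8 − 2 = 19.50.

19.50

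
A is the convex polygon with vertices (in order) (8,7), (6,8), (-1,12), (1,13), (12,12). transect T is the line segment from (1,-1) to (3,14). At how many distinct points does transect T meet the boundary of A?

2

The segment meets the boundary at (2.844,12.832), (2.469,10.018).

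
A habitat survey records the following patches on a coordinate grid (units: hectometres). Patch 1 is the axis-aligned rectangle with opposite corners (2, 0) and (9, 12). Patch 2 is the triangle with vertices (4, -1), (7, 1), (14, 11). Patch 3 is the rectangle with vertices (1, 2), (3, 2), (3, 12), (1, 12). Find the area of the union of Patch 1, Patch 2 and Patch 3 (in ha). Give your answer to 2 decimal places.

By inclusion–exclusion:
Individual areas: |Patch 1| = 84, |Patch 2| = 8, |Patch 3| = 20.
|Patch 1∩Patch 2| = 4.8095.
|Patch 1∩Patch 3|: x∈[2,3], y∈[2,12] → 1·10 = 10.
|Patch 2∩Patch 3| = 0.
|Patch 1∩Patch 2∩Patch 3| = 0.
|Patch 1 ∪ Patch 2 ∪ Patch 3| = 112 − 14.8095 + 0 = 97.19.

97.19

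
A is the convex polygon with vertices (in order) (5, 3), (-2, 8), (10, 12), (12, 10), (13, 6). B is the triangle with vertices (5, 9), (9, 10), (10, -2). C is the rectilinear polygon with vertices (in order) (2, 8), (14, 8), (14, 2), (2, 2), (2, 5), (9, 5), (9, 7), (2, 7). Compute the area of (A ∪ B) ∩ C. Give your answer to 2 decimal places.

29.60

|A ∪ B| = 82.7681.
|(A ∪ B) ∩ C| = 29.60.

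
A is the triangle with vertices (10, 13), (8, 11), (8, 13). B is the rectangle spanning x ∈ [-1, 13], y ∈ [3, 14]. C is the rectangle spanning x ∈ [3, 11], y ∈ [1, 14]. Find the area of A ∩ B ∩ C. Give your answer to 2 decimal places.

The intersection is the polygon with vertices (8,13), (10,13), (8,11).
By the shoelace formula its area is 2.00.

2.00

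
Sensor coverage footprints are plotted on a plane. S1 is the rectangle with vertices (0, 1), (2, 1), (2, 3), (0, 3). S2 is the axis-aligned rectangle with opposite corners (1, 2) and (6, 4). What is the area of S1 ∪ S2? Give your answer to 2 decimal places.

By inclusion–exclusion:
Individual areas: |S1| = 4, |S2| = 10.
|S1∩S2|: x∈[1,2], y∈[2,3] → 1·1 = 1.
|S1 ∪ S2| = 14 − 1 = 13.00.

13.00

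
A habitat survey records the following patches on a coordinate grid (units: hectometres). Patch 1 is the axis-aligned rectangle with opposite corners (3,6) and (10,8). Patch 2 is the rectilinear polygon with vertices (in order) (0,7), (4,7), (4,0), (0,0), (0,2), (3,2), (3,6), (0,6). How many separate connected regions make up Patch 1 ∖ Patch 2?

Patch 1 ∖ Patch 2 is a single connected region.

1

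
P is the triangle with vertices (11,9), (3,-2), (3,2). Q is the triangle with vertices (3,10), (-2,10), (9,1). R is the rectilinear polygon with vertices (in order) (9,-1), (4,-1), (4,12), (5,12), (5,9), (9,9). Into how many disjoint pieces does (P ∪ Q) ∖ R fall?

(P ∪ Q) ∖ R splits into 3 disjoint pieces (area 3.75, area 13.9773, area 1).

3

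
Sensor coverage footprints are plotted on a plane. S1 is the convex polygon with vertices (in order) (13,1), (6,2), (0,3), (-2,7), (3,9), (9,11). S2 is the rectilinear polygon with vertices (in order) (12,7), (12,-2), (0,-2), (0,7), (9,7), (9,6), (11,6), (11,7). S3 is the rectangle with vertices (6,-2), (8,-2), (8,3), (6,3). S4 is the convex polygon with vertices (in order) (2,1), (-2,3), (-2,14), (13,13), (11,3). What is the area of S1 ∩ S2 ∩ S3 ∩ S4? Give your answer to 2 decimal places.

1.76

The intersection is the polygon with vertices (6,3), (8,3), (8,2.333), (6.304,1.956), (6,2).
By the shoelace formula its area is 1.76.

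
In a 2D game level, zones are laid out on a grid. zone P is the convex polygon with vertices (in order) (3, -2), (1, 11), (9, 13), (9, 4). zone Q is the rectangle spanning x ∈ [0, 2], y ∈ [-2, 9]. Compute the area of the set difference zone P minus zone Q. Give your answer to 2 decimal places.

|zone P| = 81, |zone P∩zone Q| = 1.5577.
|zone P ∖ zone Q| = |zone P| − |zone P∩zone Q| = 81 − 1.5577 = 79.44.

79.44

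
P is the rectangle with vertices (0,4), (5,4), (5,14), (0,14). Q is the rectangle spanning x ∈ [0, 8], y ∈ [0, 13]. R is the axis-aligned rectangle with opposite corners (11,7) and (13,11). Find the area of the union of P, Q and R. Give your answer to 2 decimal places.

117.00

By inclusion–exclusion:
Individual areas: |P| = 50, |Q| = 104, |R| = 8.
|P∩Q|: x∈[0,5], y∈[4,13] → 5·9 = 45.
|P∩R| = 0 (no overlap).
|Q∩R| = 0 (no overlap).
|P∩Q∩R| = 0.
|P ∪ Q ∪ R| = 162 − 45 + 0 = 117.00.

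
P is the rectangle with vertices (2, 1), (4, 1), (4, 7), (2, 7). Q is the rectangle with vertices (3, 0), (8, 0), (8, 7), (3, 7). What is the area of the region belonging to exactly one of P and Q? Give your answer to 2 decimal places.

|P∩Q|: x∈[3,4], y∈[1,7] → 1·6 = 6.
|P △ Q| = |P| + |Q| − 2·|P∩Q| = 12 + 35 − 12 = 35.00.

35.00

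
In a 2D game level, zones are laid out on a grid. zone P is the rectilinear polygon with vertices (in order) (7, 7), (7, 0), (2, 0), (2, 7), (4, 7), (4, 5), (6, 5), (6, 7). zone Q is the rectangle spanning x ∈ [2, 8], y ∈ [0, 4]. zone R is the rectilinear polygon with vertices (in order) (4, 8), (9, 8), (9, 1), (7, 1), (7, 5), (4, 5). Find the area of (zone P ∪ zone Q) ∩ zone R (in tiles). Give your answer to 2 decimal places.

|zone P ∪ zone Q| = 35.
|(zone P ∪ zone Q) ∩ zone R| = 5.00.

5.00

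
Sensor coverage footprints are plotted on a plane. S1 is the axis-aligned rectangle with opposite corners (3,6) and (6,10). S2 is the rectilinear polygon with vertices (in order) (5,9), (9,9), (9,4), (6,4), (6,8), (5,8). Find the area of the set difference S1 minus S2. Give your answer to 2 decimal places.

11.00

|S1| = 12, |S1∩S2| = 1.
|S1 ∖ S2| = |S1| − |S1∩S2| = 12 − 1 = 11.00.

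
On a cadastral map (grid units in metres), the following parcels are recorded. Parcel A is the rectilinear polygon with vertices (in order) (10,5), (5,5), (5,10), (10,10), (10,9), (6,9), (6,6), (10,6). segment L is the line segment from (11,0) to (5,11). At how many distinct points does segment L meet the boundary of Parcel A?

4

The segment meets the boundary at (5.545,10), (6.091,9), (7.727,6), (8.273,5).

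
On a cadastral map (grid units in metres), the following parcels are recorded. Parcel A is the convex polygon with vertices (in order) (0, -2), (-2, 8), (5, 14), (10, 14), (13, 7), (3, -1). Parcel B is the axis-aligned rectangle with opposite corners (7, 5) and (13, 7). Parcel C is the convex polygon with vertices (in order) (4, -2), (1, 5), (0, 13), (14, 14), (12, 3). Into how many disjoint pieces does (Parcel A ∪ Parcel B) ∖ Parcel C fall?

(Parcel A ∪ Parcel B) ∖ Parcel C splits into 3 disjoint pieces (area 30.2219, area 2.6014, area 0.97).

3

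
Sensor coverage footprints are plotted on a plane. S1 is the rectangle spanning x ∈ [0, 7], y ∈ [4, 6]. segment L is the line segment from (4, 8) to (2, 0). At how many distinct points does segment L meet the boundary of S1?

The segment meets the boundary at (3,4), (3.5,6).

2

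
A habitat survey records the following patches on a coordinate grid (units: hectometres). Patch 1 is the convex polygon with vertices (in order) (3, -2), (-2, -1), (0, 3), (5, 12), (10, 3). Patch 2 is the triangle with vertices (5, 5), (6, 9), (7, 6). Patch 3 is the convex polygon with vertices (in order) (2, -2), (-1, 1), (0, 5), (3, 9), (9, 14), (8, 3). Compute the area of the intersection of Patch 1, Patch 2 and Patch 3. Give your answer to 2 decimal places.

The intersection is the polygon with vertices (7,6), (5,5), (6,9).
By the shoelace formula its area is 3.50.

3.50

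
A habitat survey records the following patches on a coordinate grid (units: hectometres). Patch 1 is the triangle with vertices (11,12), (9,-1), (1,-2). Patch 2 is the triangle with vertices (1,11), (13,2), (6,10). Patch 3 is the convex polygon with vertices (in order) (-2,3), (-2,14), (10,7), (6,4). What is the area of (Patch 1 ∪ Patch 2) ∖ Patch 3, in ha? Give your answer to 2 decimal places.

47.53

|Patch 1 ∪ Patch 2| = 63.4887.
|(Patch 1 ∪ Patch 2) ∩ Patch 3| = 15.9615.
|(Patch 1 ∪ Patch 2) ∖ Patch 3| = 63.4887 − 15.9615 = 47.53.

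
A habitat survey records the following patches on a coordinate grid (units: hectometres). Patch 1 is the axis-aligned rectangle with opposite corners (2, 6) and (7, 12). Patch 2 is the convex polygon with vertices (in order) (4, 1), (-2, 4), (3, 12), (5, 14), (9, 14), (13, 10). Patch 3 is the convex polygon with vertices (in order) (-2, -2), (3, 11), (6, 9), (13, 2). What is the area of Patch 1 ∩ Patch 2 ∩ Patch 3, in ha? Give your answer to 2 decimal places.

The intersection is the polygon with vertices (7,6), (2,6), (2,8.4), (3,11), (6,9), (7,8).
By the shoelace formula its area is 18.20.

18.20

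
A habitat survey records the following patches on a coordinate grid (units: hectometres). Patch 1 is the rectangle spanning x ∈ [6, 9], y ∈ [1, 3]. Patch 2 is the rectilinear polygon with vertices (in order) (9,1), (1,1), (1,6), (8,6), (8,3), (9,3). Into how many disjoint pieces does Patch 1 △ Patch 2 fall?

1

Patch 1 △ Patch 2 is a single connected region.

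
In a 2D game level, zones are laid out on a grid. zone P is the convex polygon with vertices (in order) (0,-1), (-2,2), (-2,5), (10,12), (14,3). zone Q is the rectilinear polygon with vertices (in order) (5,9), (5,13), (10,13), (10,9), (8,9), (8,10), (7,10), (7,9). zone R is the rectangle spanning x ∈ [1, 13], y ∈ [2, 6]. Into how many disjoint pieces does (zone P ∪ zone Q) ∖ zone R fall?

2

(zone P ∪ zone Q) ∖ zone R splits into 2 disjoint pieces (area 81.0417, area 1.2679).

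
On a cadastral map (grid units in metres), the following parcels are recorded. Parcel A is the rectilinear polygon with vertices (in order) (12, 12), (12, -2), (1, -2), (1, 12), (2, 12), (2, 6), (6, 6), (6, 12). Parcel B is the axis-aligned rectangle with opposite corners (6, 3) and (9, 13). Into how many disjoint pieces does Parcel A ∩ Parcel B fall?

Parcel A ∩ Parcel B is a single connected region.

1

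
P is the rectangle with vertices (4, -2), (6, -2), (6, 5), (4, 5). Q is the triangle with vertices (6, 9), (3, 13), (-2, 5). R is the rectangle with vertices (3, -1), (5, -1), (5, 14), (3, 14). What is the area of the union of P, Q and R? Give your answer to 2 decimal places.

By inclusion–exclusion:
Individual areas: |P| = 14, |Q| = 22, |R| = 30.
|P∩Q| = 0.
|P∩R|: x∈[4,5], y∈[-1,5] → 1·6 = 6.
|Q∩R| = 7.3333.
|P∩Q∩R| = 0.
|P ∪ Q ∪ R| = 66 − 13.3333 + 0 = 52.67.

52.67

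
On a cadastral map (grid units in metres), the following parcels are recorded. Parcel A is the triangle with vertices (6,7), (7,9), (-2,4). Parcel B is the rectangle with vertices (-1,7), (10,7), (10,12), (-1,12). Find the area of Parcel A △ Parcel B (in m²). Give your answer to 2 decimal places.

|Parcel A| = 6.5, |Parcel B| = 55, |Parcel A∩Parcel B| = 2.6.
|Parcel A △ Parcel B| = |Parcel A| + |Parcel B| − 2·|Parcel A∩Parcel B| = 6.5 + 55 − 5.2 = 56.30.

56.30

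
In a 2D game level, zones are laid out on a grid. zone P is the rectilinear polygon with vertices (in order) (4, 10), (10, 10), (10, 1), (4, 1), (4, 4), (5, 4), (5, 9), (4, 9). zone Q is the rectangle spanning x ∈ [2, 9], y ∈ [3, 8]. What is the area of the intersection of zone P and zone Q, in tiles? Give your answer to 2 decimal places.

21.00

The intersection is the polygon with vertices (4,4), (5,4), (5,8), (9,8), (9,3), (4,3).
By the shoelace formula its area is 21.00.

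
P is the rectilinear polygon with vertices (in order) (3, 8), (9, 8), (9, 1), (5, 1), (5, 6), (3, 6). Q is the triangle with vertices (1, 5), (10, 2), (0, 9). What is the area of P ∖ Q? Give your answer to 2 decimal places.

27.02

|P| = 32, |P∩Q| = 4.9786.
|P ∖ Q| = |P| − |P∩Q| = 32 − 4.9786 = 27.02.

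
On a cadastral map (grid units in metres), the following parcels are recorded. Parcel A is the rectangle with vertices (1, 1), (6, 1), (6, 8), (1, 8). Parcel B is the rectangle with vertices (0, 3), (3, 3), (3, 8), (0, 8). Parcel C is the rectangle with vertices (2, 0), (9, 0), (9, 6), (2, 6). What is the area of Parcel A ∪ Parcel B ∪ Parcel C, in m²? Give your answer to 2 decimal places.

62.00

By inclusion–exclusion:
Individual areas: |Parcel A| = 35, |Parcel B| = 15, |Parcel C| = 42.
|Parcel A∩Parcel B|: x∈[1,3], y∈[3,8] → 2·5 = 10.
|Parcel A∩Parcel C|: x∈[2,6], y∈[1,6] → 4·5 = 20.
|Parcel B∩Parcel C|: x∈[2,3], y∈[3,6] → 1·3 = 3.
|Parcel A∩Parcel B∩Parcel C| = 3.
|Parcel A ∪ Parcel B ∪ Parcel C| = 92 − 33 + 3 = 62.00.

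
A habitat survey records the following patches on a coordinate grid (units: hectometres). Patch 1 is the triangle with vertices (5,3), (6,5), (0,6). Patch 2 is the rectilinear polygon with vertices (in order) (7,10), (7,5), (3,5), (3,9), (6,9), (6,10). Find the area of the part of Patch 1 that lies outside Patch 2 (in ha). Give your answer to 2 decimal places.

|Patch 1| = 6.5, |Patch 1∩Patch 2| = 0.75.
|Patch 1 ∖ Patch 2| = |Patch 1| − |Patch 1∩Patch 2| = 6.5 − 0.75 = 5.75.

5.75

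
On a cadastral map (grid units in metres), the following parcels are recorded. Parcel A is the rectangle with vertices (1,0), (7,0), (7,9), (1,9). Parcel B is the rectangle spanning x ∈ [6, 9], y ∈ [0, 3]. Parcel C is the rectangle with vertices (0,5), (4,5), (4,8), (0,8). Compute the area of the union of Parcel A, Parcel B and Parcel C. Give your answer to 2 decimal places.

By inclusion–exclusion:
Individual areas: |Parcel A| = 54, |Parcel B| = 9, |Parcel C| = 12.
|Parcel A∩Parcel B|: x∈[6,7], y∈[0,3] → 1·3 = 3.
|Parcel A∩Parcel C|: x∈[1,4], y∈[5,8] → 3·3 = 9.
|Parcel B∩Parcel C| = 0 (no overlap).
|Parcel A∩Parcel B∩Parcel C| = 0.
|Parcel A ∪ Parcel B ∪ Parcel C| = 75 − 12 + 0 = 63.00.

63.00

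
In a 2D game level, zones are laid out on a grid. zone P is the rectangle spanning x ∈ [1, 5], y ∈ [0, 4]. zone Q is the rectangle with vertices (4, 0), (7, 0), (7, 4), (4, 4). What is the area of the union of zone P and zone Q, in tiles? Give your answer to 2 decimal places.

By inclusion–exclusion:
Individual areas: |zone P| = 16, |zone Q| = 12.
|zone P∩zone Q|: x∈[4,5], y∈[0,4] → 1·4 = 4.
|zone P ∪ zone Q| = 28 − 4 = 24.00.

24.00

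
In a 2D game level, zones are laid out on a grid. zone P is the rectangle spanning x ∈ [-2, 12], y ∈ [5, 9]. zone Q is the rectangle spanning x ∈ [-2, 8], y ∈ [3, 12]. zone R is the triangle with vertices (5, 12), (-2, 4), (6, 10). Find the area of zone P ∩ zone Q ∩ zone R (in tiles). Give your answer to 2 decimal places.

5.50

The intersection is the polygon with vertices (-1.125,5), (2.375,9), (4.667,9), (-0.667,5).
By the shoelace formula its area is 5.50.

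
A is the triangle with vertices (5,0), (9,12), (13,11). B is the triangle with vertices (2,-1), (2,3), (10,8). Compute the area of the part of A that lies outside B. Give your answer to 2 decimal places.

23.25

|A| = 26, |A∩B| = 2.7509.
|A ∖ B| = |A| − |A∩B| = 26 − 2.7509 = 23.25.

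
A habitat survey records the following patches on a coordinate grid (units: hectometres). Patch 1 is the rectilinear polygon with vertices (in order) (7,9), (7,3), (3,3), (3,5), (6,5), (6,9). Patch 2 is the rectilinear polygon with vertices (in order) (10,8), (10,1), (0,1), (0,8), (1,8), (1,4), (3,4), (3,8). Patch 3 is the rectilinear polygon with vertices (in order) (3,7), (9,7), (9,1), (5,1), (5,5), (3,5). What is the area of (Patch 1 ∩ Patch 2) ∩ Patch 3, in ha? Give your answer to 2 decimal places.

|Patch 1 ∩ Patch 2| = 11.
|(Patch 1 ∩ Patch 2) ∩ Patch 3| = 6.00.

6.00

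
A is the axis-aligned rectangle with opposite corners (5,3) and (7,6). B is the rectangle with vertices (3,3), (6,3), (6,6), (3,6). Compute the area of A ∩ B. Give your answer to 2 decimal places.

3.00

|A∩B|: x∈[5,6], y∈[3,6] → 1·3 = 3.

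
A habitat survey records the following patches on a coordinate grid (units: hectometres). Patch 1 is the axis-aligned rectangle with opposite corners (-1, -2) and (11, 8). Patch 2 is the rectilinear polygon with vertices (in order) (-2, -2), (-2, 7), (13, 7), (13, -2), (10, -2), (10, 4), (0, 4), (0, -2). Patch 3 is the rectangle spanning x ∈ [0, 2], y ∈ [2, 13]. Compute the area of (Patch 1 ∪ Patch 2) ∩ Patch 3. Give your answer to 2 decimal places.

12.00

The region (Patch 1 ∪ Patch 2) ∩ Patch 3 is the polygon with vertices (2,8), (2,2), (0,2), (0,8).
By the shoelace formula its area is 12.00.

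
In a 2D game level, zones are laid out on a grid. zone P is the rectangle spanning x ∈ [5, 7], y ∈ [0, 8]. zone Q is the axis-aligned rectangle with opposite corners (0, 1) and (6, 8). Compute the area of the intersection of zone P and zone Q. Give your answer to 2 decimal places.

|zone P∩zone Q|: x∈[5,6], y∈[1,8] → 1·7 = 7.

7.00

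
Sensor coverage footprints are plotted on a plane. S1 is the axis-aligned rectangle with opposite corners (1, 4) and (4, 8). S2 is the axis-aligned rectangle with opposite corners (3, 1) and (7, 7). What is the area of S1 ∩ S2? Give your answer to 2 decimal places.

|S1∩S2|: x∈[3,4], y∈[4,7] → 1·3 = 3.

3.00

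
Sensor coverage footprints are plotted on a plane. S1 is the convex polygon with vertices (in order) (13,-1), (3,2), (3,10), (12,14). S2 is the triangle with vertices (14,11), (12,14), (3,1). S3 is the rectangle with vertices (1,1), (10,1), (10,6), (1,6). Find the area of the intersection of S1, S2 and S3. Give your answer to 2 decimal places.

4.97

The intersection is the polygon with vertices (6.462,6), (8.5,6), (3.827,1.752), (3.573,1.828).
By the shoelace formula its area is 4.97.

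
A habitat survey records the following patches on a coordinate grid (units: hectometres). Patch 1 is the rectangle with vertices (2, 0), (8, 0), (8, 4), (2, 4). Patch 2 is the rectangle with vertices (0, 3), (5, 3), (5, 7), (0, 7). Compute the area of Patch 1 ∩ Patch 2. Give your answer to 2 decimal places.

|Patch 1∩Patch 2|: x∈[2,5], y∈[3,4] → 3·1 = 3.

3.00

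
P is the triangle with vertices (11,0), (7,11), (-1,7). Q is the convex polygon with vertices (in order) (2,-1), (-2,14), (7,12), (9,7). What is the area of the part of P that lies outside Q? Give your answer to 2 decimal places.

|P| = 52, |P∩Q| = 37.6742.
|P ∖ Q| = |P| − |P∩Q| = 52 − 37.6742 = 14.33.

14.33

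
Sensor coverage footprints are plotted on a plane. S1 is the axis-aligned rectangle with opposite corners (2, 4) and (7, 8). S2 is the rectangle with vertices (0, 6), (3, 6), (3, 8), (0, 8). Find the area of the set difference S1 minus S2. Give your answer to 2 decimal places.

18.00

|S1∩S2|: x∈[2,3], y∈[6,8] → 1·2 = 2.
|S1| = 20.
|S1 ∖ S2| = |S1| − |S1∩S2| = 20 − 2 = 18.00.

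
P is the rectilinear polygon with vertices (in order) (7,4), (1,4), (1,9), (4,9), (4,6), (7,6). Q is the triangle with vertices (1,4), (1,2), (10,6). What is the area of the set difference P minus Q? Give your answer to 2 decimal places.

17.50

|P| = 21, |P∩Q| = 3.5.
|P ∖ Q| = |P| − |P∩Q| = 21 − 3.5 = 17.50.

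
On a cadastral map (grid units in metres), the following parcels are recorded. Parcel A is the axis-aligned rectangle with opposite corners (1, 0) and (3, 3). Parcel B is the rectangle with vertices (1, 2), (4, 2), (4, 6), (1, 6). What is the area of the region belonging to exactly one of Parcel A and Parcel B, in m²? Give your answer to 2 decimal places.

14.00

|Parcel A∩Parcel B|: x∈[1,3], y∈[2,3] → 2·1 = 2.
|Parcel A △ Parcel B| = |Parcel A| + |Parcel B| − 2·|Parcel A∩Parcel B| = 6 + 12 − 4 = 14.00.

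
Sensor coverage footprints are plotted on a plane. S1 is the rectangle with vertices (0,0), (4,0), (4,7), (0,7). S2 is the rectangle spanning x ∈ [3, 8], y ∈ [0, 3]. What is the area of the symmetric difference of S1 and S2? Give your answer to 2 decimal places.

37.00

|S1∩S2|: x∈[3,4], y∈[0,3] → 1·3 = 3.
|S1 △ S2| = |S1| + |S2| − 2·|S1∩S2| = 28 + 15 − 6 = 37.00.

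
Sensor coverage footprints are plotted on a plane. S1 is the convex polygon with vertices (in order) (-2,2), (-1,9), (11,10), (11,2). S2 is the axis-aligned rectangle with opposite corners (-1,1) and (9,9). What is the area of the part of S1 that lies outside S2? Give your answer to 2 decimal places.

23.50

|S1| = 93.5, |S1∩S2| = 70.
|S1 ∖ S2| = |S1| − |S1∩S2| = 93.5 − 70 = 23.50.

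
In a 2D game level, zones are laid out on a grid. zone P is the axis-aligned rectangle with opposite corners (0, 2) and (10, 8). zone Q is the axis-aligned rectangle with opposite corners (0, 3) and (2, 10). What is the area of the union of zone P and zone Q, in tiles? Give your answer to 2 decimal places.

By inclusion–exclusion:
Individual areas: |zone P| = 60, |zone Q| = 14.
|zone P∩zone Q|: x∈[0,2], y∈[3,8] → 2·5 = 10.
|zone P ∪ zone Q| = 74 − 10 = 64.00.

64.00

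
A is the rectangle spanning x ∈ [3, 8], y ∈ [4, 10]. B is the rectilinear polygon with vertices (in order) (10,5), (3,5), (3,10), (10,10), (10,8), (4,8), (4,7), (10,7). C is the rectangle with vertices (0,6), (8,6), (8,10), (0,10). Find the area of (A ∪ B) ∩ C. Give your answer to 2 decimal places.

20.00

The region (A ∪ B) ∩ C is the polygon with vertices (3,10), (8,10), (8,8), (8,7), (8,6), (3,6).
By the shoelace formula its area is 20.00.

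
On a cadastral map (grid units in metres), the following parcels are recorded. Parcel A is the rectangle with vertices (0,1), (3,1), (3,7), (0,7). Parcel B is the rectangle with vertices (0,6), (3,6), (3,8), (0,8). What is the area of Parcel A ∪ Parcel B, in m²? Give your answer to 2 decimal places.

21.00

By inclusion–exclusion:
Individual areas: |Parcel A| = 18, |Parcel B| = 6.
|Parcel A∩Parcel B|: x∈[0,3], y∈[6,7] → 3·1 = 3.
|Parcel A ∪ Parcel B| = 24 − 3 = 21.00.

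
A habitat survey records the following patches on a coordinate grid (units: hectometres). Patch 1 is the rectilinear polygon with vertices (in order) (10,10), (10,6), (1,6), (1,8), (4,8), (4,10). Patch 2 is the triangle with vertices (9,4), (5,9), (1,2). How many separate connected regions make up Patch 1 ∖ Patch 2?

1

Patch 1 ∖ Patch 2 is a single connected region.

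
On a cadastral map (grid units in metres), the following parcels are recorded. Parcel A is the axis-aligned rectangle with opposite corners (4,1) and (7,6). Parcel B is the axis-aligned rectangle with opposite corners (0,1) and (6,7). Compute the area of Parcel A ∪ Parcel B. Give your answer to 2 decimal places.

41.00

By inclusion–exclusion:
Individual areas: |Parcel A| = 15, |Parcel B| = 36.
|Parcel A∩Parcel B|: x∈[4,6], y∈[1,6] → 2·5 = 10.
|Parcel A ∪ Parcel B| = 51 − 10 = 41.00.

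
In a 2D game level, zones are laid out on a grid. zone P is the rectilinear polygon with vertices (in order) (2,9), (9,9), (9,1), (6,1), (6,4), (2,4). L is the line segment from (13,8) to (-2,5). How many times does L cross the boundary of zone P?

The segment meets the boundary at (2,5.8), (9,7.2).

2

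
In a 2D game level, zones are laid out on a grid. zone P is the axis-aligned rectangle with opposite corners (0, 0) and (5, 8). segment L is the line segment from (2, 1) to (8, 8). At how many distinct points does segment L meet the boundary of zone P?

1

The segment meets the boundary at (5,4.5).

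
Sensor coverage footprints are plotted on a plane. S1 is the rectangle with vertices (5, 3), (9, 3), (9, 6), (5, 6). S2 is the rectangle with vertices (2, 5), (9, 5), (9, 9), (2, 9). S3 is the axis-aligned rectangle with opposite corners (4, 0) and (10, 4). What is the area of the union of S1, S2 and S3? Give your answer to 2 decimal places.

By inclusion–exclusion:
Individual areas: |S1| = 12, |S2| = 28, |S3| = 24.
|S1∩S2|: x∈[5,9], y∈[5,6] → 4·1 = 4.
|S1∩S3|: x∈[5,9], y∈[3,4] → 4·1 = 4.
|S2∩S3| = 0 (no overlap).
|S1∩S2∩S3| = 0.
|S1 ∪ S2 ∪ S3| = 64 − 8 + 0 = 56.00.

56.00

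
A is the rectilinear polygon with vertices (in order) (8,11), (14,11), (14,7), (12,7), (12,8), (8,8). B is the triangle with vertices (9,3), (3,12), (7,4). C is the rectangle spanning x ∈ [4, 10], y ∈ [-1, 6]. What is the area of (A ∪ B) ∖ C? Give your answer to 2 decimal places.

|A ∪ B| = 26.
|(A ∪ B) ∩ C| = 3.
|(A ∪ B) ∖ C| = 26 − 3 = 23.00.

23.00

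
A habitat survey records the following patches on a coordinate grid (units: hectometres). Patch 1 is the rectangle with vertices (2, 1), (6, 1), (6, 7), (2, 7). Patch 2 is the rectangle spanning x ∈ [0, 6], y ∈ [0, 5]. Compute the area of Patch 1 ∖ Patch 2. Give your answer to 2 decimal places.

|Patch 1∩Patch 2|: x∈[2,6], y∈[1,5] → 4·4 = 16.
|Patch 1| = 24.
|Patch 1 ∖ Patch 2| = |Patch 1| − |Patch 1∩Patch 2| = 24 − 16 = 8.00.

8.00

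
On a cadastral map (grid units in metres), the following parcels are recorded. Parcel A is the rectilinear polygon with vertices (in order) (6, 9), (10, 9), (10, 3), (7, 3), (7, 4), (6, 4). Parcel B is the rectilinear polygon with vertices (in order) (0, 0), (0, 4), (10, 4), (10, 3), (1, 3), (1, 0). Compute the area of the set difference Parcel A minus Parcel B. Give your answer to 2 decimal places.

|Parcel A| = 23, |Parcel A∩Parcel B| = 3.
|Parcel A ∖ Parcel B| = |Parcel A| − |Parcel A∩Parcel B| = 23 − 3 = 20.00.

20.00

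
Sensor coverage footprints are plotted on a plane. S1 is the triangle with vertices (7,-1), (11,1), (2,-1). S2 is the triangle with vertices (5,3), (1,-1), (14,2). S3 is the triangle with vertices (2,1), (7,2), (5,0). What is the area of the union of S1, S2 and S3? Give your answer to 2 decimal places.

25.25

By inclusion–exclusion:
Individual areas: |S1| = 5, |S2| = 20, |S3| = 4.
|S1∩S2| = 0.
|S1∩S3| = 0.
|S2∩S3| = 3.75.
|S1∩S2∩S3| = 0.
|S1 ∪ S2 ∪ S3| = 29 − 3.75 + 0 = 25.25.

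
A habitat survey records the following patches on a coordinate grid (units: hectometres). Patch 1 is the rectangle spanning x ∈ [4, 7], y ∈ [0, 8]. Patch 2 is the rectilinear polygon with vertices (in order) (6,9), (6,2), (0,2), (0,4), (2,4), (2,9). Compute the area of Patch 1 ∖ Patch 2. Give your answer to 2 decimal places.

|Patch 1| = 24, |Patch 1∩Patch 2| = 12.
|Patch 1 ∖ Patch 2| = |Patch 1| − |Patch 1∩Patch 2| = 24 − 12 = 12.00.

12.00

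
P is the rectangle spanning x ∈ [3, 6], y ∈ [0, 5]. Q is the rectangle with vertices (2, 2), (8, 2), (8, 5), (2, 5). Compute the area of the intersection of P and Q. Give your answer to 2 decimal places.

|P∩Q|: x∈[3,6], y∈[2,5] → 3·3 = 9.

9.00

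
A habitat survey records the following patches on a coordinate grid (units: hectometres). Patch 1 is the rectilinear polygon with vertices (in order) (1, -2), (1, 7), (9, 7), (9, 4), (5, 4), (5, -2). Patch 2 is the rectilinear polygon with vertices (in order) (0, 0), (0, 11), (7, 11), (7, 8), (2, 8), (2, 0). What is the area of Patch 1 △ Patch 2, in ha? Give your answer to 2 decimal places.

|Patch 1| = 48, |Patch 2| = 37, |Patch 1∩Patch 2| = 7.
|Patch 1 △ Patch 2| = |Patch 1| + |Patch 2| − 2·|Patch 1∩Patch 2| = 48 + 37 − 14 = 71.00.

71.00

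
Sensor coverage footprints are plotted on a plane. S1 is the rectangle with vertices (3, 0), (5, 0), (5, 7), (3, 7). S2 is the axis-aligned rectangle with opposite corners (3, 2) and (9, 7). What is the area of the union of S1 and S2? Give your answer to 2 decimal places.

34.00

By inclusion–exclusion:
Individual areas: |S1| = 14, |S2| = 30.
|S1∩S2|: x∈[3,5], y∈[2,7] → 2·5 = 10.
|S1 ∪ S2| = 44 − 10 = 34.00.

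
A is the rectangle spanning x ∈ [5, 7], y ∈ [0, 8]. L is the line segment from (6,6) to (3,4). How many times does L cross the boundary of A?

The segment meets the boundary at (5,5.333).

1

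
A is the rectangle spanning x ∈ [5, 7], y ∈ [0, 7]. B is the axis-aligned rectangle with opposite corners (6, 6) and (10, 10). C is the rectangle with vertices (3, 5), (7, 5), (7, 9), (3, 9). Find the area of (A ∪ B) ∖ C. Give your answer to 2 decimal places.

|A ∪ B| = 29.
|(A ∪ B) ∩ C| = 6.
|(A ∪ B) ∖ C| = 29 − 6 = 23.00.

23.00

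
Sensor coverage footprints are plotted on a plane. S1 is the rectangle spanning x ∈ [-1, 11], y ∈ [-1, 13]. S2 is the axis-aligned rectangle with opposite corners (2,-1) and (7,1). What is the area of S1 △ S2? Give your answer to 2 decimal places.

|S1∩S2|: x∈[2,7], y∈[-1,1] → 5·2 = 10.
|S1 △ S2| = |S1| + |S2| − 2·|S1∩S2| = 168 + 10 − 20 = 158.00.

158.00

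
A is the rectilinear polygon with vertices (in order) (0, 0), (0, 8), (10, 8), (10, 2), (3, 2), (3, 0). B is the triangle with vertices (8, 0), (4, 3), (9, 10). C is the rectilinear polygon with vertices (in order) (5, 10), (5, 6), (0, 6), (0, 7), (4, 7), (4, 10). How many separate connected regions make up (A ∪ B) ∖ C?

(A ∪ B) ∖ C splits into 2 disjoint pieces (area 4, area 60.0952).

2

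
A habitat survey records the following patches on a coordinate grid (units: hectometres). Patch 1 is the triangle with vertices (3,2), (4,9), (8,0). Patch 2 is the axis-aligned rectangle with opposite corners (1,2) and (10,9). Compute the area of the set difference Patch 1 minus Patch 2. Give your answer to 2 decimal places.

4.11

|Patch 1| = 18.5, |Patch 1∩Patch 2| = 14.3889.
|Patch 1 ∖ Patch 2| = |Patch 1| − |Patch 1∩Patch 2| = 18.5 − 14.3889 = 4.11.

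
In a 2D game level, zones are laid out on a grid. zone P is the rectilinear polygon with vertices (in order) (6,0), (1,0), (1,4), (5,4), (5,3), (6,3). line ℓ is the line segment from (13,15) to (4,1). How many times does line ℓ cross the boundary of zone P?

1

The segment meets the boundary at (5.286,3).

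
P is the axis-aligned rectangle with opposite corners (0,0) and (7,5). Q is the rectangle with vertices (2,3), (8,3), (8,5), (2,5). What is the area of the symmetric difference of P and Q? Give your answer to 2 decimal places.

|P∩Q|: x∈[2,7], y∈[3,5] → 5·2 = 10.
|P △ Q| = |P| + |Q| − 2·|P∩Q| = 35 + 12 − 20 = 27.00.

27.00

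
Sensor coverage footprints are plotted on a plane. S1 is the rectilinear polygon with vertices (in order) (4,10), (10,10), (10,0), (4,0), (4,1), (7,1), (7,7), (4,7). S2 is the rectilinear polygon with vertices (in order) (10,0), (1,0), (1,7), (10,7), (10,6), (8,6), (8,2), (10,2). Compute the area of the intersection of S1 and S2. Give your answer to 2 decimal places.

16.00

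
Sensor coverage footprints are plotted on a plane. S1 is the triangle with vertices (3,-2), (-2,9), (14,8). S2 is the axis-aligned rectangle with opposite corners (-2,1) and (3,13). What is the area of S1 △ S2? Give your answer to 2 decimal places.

96.15

|S1| = 85.5, |S2| = 60, |S1∩S2| = 24.6733.
|S1 △ S2| = |S1| + |S2| − 2·|S1∩S2| = 85.5 + 60 − 49.3466 = 96.15.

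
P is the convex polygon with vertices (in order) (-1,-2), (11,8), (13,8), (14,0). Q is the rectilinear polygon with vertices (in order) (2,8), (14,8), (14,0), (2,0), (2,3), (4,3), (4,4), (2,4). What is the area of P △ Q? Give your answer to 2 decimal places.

48.50

|P| = 71, |Q| = 94, |P∩Q| = 58.25.
|P △ Q| = |P| + |Q| − 2·|P∩Q| = 71 + 94 − 116.5 = 48.50.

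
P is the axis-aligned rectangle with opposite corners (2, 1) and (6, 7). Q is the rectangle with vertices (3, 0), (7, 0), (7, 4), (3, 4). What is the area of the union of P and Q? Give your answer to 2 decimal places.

By inclusion–exclusion:
Individual areas: |P| = 24, |Q| = 16.
|P∩Q|: x∈[3,6], y∈[1,4] → 3·3 = 9.
|P ∪ Q| = 40 − 9 = 31.00.

31.00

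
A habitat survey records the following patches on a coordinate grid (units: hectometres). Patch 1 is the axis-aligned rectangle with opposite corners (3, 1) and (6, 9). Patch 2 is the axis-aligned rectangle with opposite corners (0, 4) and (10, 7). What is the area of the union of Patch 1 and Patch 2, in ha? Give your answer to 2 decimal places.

45.00

By inclusion–exclusion:
Individual areas: |Patch 1| = 24, |Patch 2| = 30.
|Patch 1∩Patch 2|: x∈[3,6], y∈[4,7] → 3·3 = 9.
|Patch 1 ∪ Patch 2| = 54 − 9 = 45.00.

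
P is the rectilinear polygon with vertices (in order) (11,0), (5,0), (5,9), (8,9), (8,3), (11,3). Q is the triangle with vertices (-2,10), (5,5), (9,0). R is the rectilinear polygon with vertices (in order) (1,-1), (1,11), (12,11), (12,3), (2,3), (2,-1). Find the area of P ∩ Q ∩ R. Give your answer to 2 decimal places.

The intersection is the polygon with vertices (6.6,3), (5.7,3), (5,3.636), (5,5).
By the shoelace formula its area is 1.38.

1.38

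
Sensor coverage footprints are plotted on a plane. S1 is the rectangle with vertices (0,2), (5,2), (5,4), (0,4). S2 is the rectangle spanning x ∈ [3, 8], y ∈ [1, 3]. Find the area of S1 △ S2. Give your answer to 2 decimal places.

16.00

|S1∩S2|: x∈[3,5], y∈[2,3] → 2·1 = 2.
|S1 △ S2| = |S1| + |S2| − 2·|S1∩S2| = 10 + 10 − 4 = 16.00.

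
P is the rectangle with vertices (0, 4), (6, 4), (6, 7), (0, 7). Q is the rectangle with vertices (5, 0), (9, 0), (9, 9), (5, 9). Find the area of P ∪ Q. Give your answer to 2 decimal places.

By inclusion–exclusion:
Individual areas: |P| = 18, |Q| = 36.
|P∩Q|: x∈[5,6], y∈[4,7] → 1·3 = 3.
|P ∪ Q| = 54 − 3 = 51.00.

51.00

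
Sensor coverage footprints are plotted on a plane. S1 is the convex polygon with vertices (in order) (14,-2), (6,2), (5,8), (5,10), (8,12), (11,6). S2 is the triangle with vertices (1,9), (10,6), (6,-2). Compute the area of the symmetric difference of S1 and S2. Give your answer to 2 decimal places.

67.05

|S1| = 61, |S2| = 42, |S1∩S2| = 17.9765.
|S1 △ S2| = |S1| + |S2| − 2·|S1∩S2| = 61 + 42 − 35.9529 = 67.05.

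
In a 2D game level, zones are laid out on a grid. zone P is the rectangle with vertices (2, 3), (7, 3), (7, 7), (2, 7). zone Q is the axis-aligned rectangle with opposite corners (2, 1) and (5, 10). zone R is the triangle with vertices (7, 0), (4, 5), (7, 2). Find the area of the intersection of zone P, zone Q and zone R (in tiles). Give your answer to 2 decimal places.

0.33

The intersection is the polygon with vertices (5,3.333), (4,5), (5,4).
By the shoelace formula its area is 0.33.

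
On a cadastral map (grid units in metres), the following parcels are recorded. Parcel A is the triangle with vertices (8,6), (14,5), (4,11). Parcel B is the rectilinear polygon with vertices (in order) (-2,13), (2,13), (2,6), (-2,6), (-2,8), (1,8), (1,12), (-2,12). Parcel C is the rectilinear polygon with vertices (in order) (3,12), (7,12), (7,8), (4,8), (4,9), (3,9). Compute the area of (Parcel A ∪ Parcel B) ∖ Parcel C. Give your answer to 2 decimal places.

26.30

|Parcel A ∪ Parcel B| = 29.
|(Parcel A ∪ Parcel B) ∩ Parcel C| = 2.7.
|(Parcel A ∪ Parcel B) ∖ Parcel C| = 29 − 2.7 = 26.30.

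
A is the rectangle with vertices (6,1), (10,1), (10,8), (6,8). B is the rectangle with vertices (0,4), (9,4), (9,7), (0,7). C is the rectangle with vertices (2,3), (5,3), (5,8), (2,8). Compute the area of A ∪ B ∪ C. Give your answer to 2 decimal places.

By inclusion–exclusion:
Individual areas: |A| = 28, |B| = 27, |C| = 15.
|A∩B|: x∈[6,9], y∈[4,7] → 3·3 = 9.
|A∩C| = 0 (no overlap).
|B∩C|: x∈[2,5], y∈[4,7] → 3·3 = 9.
|A∩B∩C| = 0.
|A ∪ B ∪ C| = 70 − 18 + 0 = 52.00.

52.00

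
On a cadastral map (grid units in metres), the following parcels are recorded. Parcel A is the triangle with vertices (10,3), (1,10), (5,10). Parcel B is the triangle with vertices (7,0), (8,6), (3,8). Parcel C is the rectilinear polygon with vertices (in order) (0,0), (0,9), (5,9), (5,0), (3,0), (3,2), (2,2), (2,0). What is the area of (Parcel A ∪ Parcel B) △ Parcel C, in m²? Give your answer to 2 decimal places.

|Parcel A ∪ Parcel B| = 27.4098.
|(Parcel A ∪ Parcel B) ∩ Parcel C| = 5.937.
|(Parcel A ∪ Parcel B) △ Parcel C| = 27.4098 + 43 − 11.8739 = 58.54.

58.54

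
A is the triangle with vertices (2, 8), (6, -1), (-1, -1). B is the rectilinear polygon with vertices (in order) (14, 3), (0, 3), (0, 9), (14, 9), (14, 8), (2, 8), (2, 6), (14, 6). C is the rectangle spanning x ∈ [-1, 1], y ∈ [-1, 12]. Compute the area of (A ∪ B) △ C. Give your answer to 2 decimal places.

|A ∪ B| = 82.6667.
|(A ∪ B) ∩ C| = 11.3333.
|(A ∪ B) △ C| = 82.6667 + 26 − 22.6667 = 86.00.

86.00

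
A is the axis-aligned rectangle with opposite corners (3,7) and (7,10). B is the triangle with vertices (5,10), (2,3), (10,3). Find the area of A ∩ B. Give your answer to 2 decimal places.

The intersection is the polygon with vertices (7,7), (3.714,7), (5,10), (7,7.2).
By the shoelace formula its area is 5.13.

5.13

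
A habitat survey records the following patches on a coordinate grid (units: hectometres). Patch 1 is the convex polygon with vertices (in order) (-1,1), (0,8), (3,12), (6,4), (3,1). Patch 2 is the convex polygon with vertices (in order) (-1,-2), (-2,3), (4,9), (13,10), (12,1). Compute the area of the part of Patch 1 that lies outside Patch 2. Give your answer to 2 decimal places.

13.44

|Patch 1| = 47, |Patch 1∩Patch 2| = 33.5633.
|Patch 1 ∖ Patch 2| = |Patch 1| − |Patch 1∩Patch 2| = 47 − 33.5633 = 13.44.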